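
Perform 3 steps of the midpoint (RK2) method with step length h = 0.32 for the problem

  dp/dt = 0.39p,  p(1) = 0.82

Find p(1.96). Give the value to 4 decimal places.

1.1913

Midpoint: k1 = f(t_n, p_n); k2 = f(t_n + h/2, p_n + (h/2)·k1); p_{n+1} = p_n + h·k2.
t=1.000000, p=0.820000:
  k1 = f(1.000000, 0.820000) = 0.319800
  k2 = f(1.160000, 0.871168) = 0.339756
  p ← 0.820000 + 0.32·0.339756 = 0.928722
t=1.320000, p=0.928722:
  k1 = f(1.320000, 0.928722) = 0.362201
  k2 = f(1.480000, 0.986674) = 0.384803
  p ← 0.928722 + 0.32·0.384803 = 1.051859
t=1.640000, p=1.051859:
  k1 = f(1.640000, 1.051859) = 0.410225
  k2 = f(1.800000, 1.117495) = 0.435823
  p ← 1.051859 + 0.32·0.435823 = 1.191322
p(1.96) ≈ 1.1913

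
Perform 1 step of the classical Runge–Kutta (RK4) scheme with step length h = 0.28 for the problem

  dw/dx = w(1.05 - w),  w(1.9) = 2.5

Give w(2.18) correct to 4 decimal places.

1.8498

RK4: k1 = f(x_n, w_n); k2 = f(x_n + h/2, w_n + (h/2)·k1); k3 = f(x_n + h/2, w_n + (h/2)·k2); k4 = f(x_n + h, w_n + h·k3); w_{n+1} = w_n + (h/6)·(k1 + 2k2 + 2k3 + k4).
x=1.900000, w=2.500000:
  k1 = f(1.900000, 2.500000) = -3.625000
  k2 = f(2.040000, 1.992500) = -1.877931
  k3 = f(2.040000, 2.237090) = -2.655626
  k4 = f(2.180000, 1.756425) = -1.240782
  w ← 2.500000 + (0.28/6)·(k1 + 2k2 + 2k3 + k4) = 1.849798
w(2.18) ≈ 1.8498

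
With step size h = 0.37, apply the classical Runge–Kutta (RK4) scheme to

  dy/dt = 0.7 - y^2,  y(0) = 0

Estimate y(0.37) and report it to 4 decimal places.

RK4: k1 = f(t_n, y_n); k2 = f(t_n + h/2, y_n + (h/2)·k1); k3 = f(t_n + h/2, y_n + (h/2)·k2); k4 = f(t_n + h, y_n + h·k3); y_{n+1} = y_n + (h/6)·(k1 + 2k2 + 2k3 + k4).
t=0.000000, y=0.000000:
  k1 = f(0.000000, 0.000000) = 0.700000
  k2 = f(0.185000, 0.129500) = 0.683230
  k3 = f(0.185000, 0.126398) = 0.684024
  k4 = f(0.370000, 0.253089) = 0.635946
  y ← 0.000000 + (0.37/6)·(k1 + 2k2 + 2k3 + k4) = 0.251011
y(0.37) ≈ 0.2510

0.2510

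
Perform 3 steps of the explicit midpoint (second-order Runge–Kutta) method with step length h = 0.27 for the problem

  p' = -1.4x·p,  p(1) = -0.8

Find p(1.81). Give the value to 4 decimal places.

Midpoint: k1 = f(x_n, p_n); k2 = f(x_n + h/2, p_n + (h/2)·k1); p_{n+1} = p_n + h·k2.
x=1.000000, p=-0.800000:
  k1 = f(1.000000, -0.800000) = 1.120000
  k2 = f(1.135000, -0.648800) = 1.030943
  p ← -0.800000 + 0.27·1.030943 = -0.521645
x=1.270000, p=-0.521645:
  k1 = f(1.270000, -0.521645) = 0.927485
  k2 = f(1.405000, -0.396435) = 0.779787
  p ← -0.521645 + 0.27·0.779787 = -0.311103
x=1.540000, p=-0.311103:
  k1 = f(1.540000, -0.311103) = 0.670738
  k2 = f(1.675000, -0.220553) = 0.517197
  p ← -0.311103 + 0.27·0.517197 = -0.171460
p(1.81) ≈ -0.1715

-0.1715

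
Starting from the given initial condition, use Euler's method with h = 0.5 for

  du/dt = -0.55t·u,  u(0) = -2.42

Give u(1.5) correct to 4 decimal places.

-1.5133

Euler: u_{n+1} = u_n + h·f(t_n, u_n).
t=0.000000, u=-2.420000: f=0.000000 → u ← -2.420000 + 0.5·0.000000 = -2.420000
t=0.500000, u=-2.420000: f=0.665500 → u ← -2.420000 + 0.5·0.665500 = -2.087250
t=1.000000, u=-2.087250: f=1.147988 → u ← -2.087250 + 0.5·1.147988 = -1.513256
u(1.5) ≈ -1.5133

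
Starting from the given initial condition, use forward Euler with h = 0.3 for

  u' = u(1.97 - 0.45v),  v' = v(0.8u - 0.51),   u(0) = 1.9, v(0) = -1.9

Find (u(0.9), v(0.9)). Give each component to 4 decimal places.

Euler on (u,v): u_{n+1} = u_n + h·u', v_{n+1} = v_n + h·v'.
0.000000: (1.900000, -1.900000); f=(5.367500, -1.919000) → (3.510250, -2.475700)
0.300000: (3.510250, -2.475700); f=(10.825839, -5.689654) → (6.758002, -4.182596)
0.600000: (6.758002, -4.182596); f=(26.032960, -20.479670) → (14.567890, -10.326497)
(u(0.9), v(0.9)) ≈ (14.5679, -10.3265)

14.5679, -10.3265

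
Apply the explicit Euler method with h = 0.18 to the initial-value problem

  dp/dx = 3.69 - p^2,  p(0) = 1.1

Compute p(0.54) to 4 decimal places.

Euler: p_{n+1} = p_n + h·f(x_n, p_n).
x=0.000000, p=1.100000: f=2.480000 → p ← 1.100000 + 0.18·2.480000 = 1.546400
x=0.180000, p=1.546400: f=1.298647 → p ← 1.546400 + 0.18·1.298647 = 1.780156
x=0.360000, p=1.780156: f=0.521043 → p ← 1.780156 + 0.18·0.521043 = 1.873944
p(0.54) ≈ 1.8739

1.8739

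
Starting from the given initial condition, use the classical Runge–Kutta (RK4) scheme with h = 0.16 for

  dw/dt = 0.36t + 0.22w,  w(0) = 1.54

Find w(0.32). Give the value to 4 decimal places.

RK4: k1 = f(t_n, w_n); k2 = f(t_n + h/2, w_n + (h/2)·k1); k3 = f(t_n + h/2, w_n + (h/2)·k2); k4 = f(t_n + h, w_n + h·k3); w_{n+1} = w_n + (h/6)·(k1 + 2k2 + 2k3 + k4).
t=0.000000, w=1.540000:
  k1 = f(0.000000, 1.540000) = 0.338800
  k2 = f(0.080000, 1.567104) = 0.373563
  k3 = f(0.080000, 1.569885) = 0.374175
  k4 = f(0.160000, 1.599868) = 0.409571
  w ← 1.540000 + (0.16/6)·(k1 + 2k2 + 2k3 + k4) = 1.599836
t=0.160000, w=1.599836:
  k1 = f(0.160000, 1.599836) = 0.409564
  k2 = f(0.240000, 1.632601) = 0.445572
  k3 = f(0.240000, 1.635482) = 0.446206
  k4 = f(0.320000, 1.671229) = 0.482870
  w ← 1.599836 + (0.16/6)·(k1 + 2k2 + 2k3 + k4) = 1.671196
w(0.32) ≈ 1.6712

1.6712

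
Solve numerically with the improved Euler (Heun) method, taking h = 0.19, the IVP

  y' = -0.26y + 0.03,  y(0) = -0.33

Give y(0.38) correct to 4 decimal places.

-0.2881

Heun: k1 = f(t_n, y_n); k2 = f(t_n + h, y_n + h·k1); y_{n+1} = y_n + (h/2)·(k1 + k2).
t=0.000000, y=-0.330000:
  k1 = f(0.000000, -0.330000) = 0.115800
  k2 = f(0.190000, -0.307998) = 0.110079
  y ← -0.330000 + (0.19/2)·(0.115800 + 0.110079) = -0.308541
t=0.190000, y=-0.308541:
  k1 = f(0.190000, -0.308541) = 0.110221
  k2 = f(0.380000, -0.287600) = 0.104776
  y ← -0.308541 + (0.19/2)·(0.110221 + 0.104776) = -0.288117
y(0.38) ≈ -0.2881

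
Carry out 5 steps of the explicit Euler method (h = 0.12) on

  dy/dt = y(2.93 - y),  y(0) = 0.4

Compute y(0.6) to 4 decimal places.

1.3056

Euler: y_{n+1} = y_n + h·f(t_n, y_n).
t=0.000000, y=0.400000: f=1.012000 → y ← 0.400000 + 0.12·1.012000 = 0.521440
t=0.120000, y=0.521440: f=1.255920 → y ← 0.521440 + 0.12·1.255920 = 0.672150
t=0.240000, y=0.672150: f=1.517614 → y ← 0.672150 + 0.12·1.517614 = 0.854264
t=0.360000, y=0.854264: f=1.773227 → y ← 0.854264 + 0.12·1.773227 = 1.067051
t=0.480000, y=1.067051: f=1.987862 → y ← 1.067051 + 0.12·1.987862 = 1.305595
y(0.6) ≈ 1.3056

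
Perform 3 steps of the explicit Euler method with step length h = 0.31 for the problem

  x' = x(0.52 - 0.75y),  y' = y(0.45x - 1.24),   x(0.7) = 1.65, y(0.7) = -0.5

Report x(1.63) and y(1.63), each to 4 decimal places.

Euler on (x,y): x_{n+1} = x_n + h·x', y_{n+1} = y_n + h·y'.
0.700000: (1.650000, -0.500000); f=(1.476750, 0.248750) → (2.107792, -0.422887)
1.010000: (2.107792, -0.422887); f=(1.764571, 0.123269) → (2.654810, -0.384674)
1.320000: (2.654810, -0.384674); f=(2.146428, 0.017439) → (3.320202, -0.379268)
(x(1.63), y(1.63)) ≈ (3.3202, -0.3793)

3.3202, -0.3793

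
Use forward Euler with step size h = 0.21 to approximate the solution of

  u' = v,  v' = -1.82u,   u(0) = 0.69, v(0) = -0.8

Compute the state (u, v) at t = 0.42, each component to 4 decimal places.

Euler on (u,v): u_{n+1} = u_n + h·u', v_{n+1} = v_n + h·v'.
0.000000: (0.690000, -0.800000); f=(-0.800000, -1.255800) → (0.522000, -1.063718)
0.210000: (0.522000, -1.063718); f=(-1.063718, -0.950040) → (0.298619, -1.263226)
(u(0.42), v(0.42)) ≈ (0.2986, -1.2632)

0.2986, -1.2632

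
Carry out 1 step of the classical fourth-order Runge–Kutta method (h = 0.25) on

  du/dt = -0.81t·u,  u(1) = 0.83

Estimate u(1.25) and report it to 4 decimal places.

0.6609

RK4: k1 = f(t_n, u_n); k2 = f(t_n + h/2, u_n + (h/2)·k1); k3 = f(t_n + h/2, u_n + (h/2)·k2); k4 = f(t_n + h, u_n + h·k3); u_{n+1} = u_n + (h/6)·(k1 + 2k2 + 2k3 + k4).
t=1.000000, u=0.830000:
  k1 = f(1.000000, 0.830000) = -0.672300
  k2 = f(1.125000, 0.745962) = -0.679758
  k3 = f(1.125000, 0.745030) = -0.678909
  k4 = f(1.250000, 0.660273) = -0.668526
  u ← 0.830000 + (0.25/6)·(k1 + 2k2 + 2k3 + k4) = 0.660910
u(1.25) ≈ 0.6609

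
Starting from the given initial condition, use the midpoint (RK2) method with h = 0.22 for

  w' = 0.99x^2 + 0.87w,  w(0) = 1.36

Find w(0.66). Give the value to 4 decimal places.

2.5113

Midpoint: k1 = f(x_n, w_n); k2 = f(x_n + h/2, w_n + (h/2)·k1); w_{n+1} = w_n + h·k2.
x=0.000000, w=1.360000:
  k1 = f(0.000000, 1.360000) = 1.183200
  k2 = f(0.110000, 1.490152) = 1.308411
  w ← 1.360000 + 0.22·1.308411 = 1.647850
x=0.220000, w=1.647850:
  k1 = f(0.220000, 1.647850) = 1.481546
  k2 = f(0.330000, 1.810821) = 1.683225
  w ← 1.647850 + 0.22·1.683225 = 2.018160
x=0.440000, w=2.018160:
  k1 = f(0.440000, 2.018160) = 1.947463
  k2 = f(0.550000, 2.232381) = 2.241646
  w ← 2.018160 + 0.22·2.241646 = 2.511322
w(0.66) ≈ 2.5113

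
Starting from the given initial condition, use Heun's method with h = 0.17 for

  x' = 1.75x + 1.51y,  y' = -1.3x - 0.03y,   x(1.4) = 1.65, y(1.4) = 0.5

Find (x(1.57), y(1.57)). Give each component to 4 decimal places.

Heun on (x,y): k1 = f(t_n, state_n); k2 = f(t_n + h, state_n + h·k1); state_{n+1} = state_n + (h/2)·(k1 + k2).
1.400000: (1.650000, 0.500000)
  k1 = (3.642500, -2.160000)
  predictor → (2.269225, 0.132800)
  k2 = (4.171672, -2.953977)
  → (2.314205, 0.065312)
(x(1.57), y(1.57)) ≈ (2.3142, 0.0653)

2.3142, 0.0653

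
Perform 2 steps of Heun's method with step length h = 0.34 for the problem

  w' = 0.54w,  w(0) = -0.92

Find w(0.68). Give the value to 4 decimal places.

Heun: k1 = f(x_n, w_n); k2 = f(x_n + h, w_n + h·k1); w_{n+1} = w_n + (h/2)·(k1 + k2).
x=0.000000, w=-0.920000:
  k1 = f(0.000000, -0.920000) = -0.496800
  k2 = f(0.340000, -1.088912) = -0.588012
  w ← -0.920000 + (0.34/2)·(-0.496800 + (-0.588012)) = -1.104418
x=0.340000, w=-1.104418:
  k1 = f(0.340000, -1.104418) = -0.596386
  k2 = f(0.680000, -1.307189) = -0.705882
  w ← -1.104418 + (0.34/2)·(-0.596386 + (-0.705882)) = -1.325804
w(0.68) ≈ -1.3258

-1.3258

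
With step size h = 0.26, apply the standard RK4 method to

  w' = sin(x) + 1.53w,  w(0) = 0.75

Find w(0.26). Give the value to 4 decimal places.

1.1549

RK4: k1 = f(x_n, w_n); k2 = f(x_n + h/2, w_n + (h/2)·k1); k3 = f(x_n + h/2, w_n + (h/2)·k2); k4 = f(x_n + h, w_n + h·k3); w_{n+1} = w_n + (h/6)·(k1 + 2k2 + 2k3 + k4).
x=0.000000, w=0.750000:
  k1 = f(0.000000, 0.750000) = 1.147500
  k2 = f(0.130000, 0.899175) = 1.505372
  k3 = f(0.130000, 0.945698) = 1.576553
  k4 = f(0.260000, 1.159904) = 2.031733
  w ← 0.750000 + (0.26/6)·(k1 + 2k2 + 2k3 + k4) = 1.154867
w(0.26) ≈ 1.1549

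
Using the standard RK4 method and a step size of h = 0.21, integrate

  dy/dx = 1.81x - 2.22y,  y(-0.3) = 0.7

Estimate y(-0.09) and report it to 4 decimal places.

0.3826

RK4: k1 = f(x_n, y_n); k2 = f(x_n + h/2, y_n + (h/2)·k1); k3 = f(x_n + h/2, y_n + (h/2)·k2); k4 = f(x_n + h, y_n + h·k3); y_{n+1} = y_n + (h/6)·(k1 + 2k2 + 2k3 + k4).
x=-0.300000, y=0.700000:
  k1 = f(-0.300000, 0.700000) = -2.097000
  k2 = f(-0.195000, 0.479815) = -1.418139
  k3 = f(-0.195000, 0.551095) = -1.576382
  k4 = f(-0.090000, 0.368960) = -0.981991
  y ← 0.700000 + (0.21/6)·(k1 + 2k2 + 2k3 + k4) = 0.382619
y(-0.09) ≈ 0.3826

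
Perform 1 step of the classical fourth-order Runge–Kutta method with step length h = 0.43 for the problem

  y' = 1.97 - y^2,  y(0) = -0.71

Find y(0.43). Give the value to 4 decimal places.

RK4: k1 = f(t_n, y_n); k2 = f(t_n + h/2, y_n + (h/2)·k1); k3 = f(t_n + h/2, y_n + (h/2)·k2); k4 = f(t_n + h, y_n + h·k3); y_{n+1} = y_n + (h/6)·(k1 + 2k2 + 2k3 + k4).
t=0.000000, y=-0.710000:
  k1 = f(0.000000, -0.710000) = 1.465900
  k2 = f(0.215000, -0.394831) = 1.814108
  k3 = f(0.215000, -0.319967) = 1.867621
  k4 = f(0.430000, 0.093077) = 1.961337
  y ← -0.710000 + (0.43/6)·(k1 + 2k2 + 2k3 + k4) = 0.063333
y(0.43) ≈ 0.0633

0.0633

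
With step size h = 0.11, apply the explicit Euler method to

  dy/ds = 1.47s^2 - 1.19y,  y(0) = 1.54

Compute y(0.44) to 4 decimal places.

Euler: y_{n+1} = y_n + h·f(s_n, y_n).
s=0.000000, y=1.540000: f=-1.832600 → y ← 1.540000 + 0.11·(-1.832600) = 1.338414
s=0.110000, y=1.338414: f=-1.574926 → y ← 1.338414 + 0.11·(-1.574926) = 1.165172
s=0.220000, y=1.165172: f=-1.315407 → y ← 1.165172 + 0.11·(-1.315407) = 1.020477
s=0.330000, y=1.020477: f=-1.054285 → y ← 1.020477 + 0.11·(-1.054285) = 0.904506
y(0.44) ≈ 0.9045

0.9045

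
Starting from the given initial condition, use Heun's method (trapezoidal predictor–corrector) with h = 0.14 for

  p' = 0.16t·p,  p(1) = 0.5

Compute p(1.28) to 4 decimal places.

0.5262

Heun: k1 = f(t_n, p_n); k2 = f(t_n + h, p_n + h·k1); p_{n+1} = p_n + (h/2)·(k1 + k2).
t=1.000000, p=0.500000:
  k1 = f(1.000000, 0.500000) = 0.080000
  k2 = f(1.140000, 0.511200) = 0.093243
  p ← 0.500000 + (0.14/2)·(0.080000 + 0.093243) = 0.512127
t=1.140000, p=0.512127:
  k1 = f(1.140000, 0.512127) = 0.093412
  k2 = f(1.280000, 0.525205) = 0.107562
  p ← 0.512127 + (0.14/2)·(0.093412 + 0.107562) = 0.526195
p(1.28) ≈ 0.5262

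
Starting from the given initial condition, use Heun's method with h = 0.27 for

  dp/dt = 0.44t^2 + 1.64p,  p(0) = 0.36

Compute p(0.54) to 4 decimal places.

0.8849

Heun: k1 = f(t_n, p_n); k2 = f(t_n + h, p_n + h·k1); p_{n+1} = p_n + (h/2)·(k1 + k2).
t=0.000000, p=0.360000:
  k1 = f(0.000000, 0.360000) = 0.590400
  k2 = f(0.270000, 0.519408) = 0.883905
  p ← 0.360000 + (0.27/2)·(0.590400 + 0.883905) = 0.559031
t=0.270000, p=0.559031:
  k1 = f(0.270000, 0.559031) = 0.948887
  k2 = f(0.540000, 0.815231) = 1.465282
  p ← 0.559031 + (0.27/2)·(0.948887 + 1.465282) = 0.884944
p(0.54) ≈ 0.8849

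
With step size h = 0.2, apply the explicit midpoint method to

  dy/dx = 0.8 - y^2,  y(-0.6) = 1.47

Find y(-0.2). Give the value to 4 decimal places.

Midpoint: k1 = f(x_n, y_n); k2 = f(x_n + h/2, y_n + (h/2)·k1); y_{n+1} = y_n + h·k2.
x=-0.600000, y=1.470000:
  k1 = f(-0.600000, 1.470000) = -1.360900
  k2 = f(-0.500000, 1.333910) = -0.979316
  y ← 1.470000 + 0.2·(-0.979316) = 1.274137
x=-0.400000, y=1.274137:
  k1 = f(-0.400000, 1.274137) = -0.823425
  k2 = f(-0.300000, 1.191794) = -0.620374
  y ← 1.274137 + 0.2·(-0.620374) = 1.150062
y(-0.2) ≈ 1.1501

1.1501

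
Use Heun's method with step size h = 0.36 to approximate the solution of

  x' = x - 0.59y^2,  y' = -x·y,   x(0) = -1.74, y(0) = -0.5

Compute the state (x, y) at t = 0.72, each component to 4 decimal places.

-4.2358, -2.7926

Heun on (x,y): k1 = f(t_n, state_n); k2 = f(t_n + h, state_n + h·k1); state_{n+1} = state_n + (h/2)·(k1 + k2).
0.000000: (-1.740000, -0.500000)
  k1 = (-1.887500, -0.870000)
  predictor → (-2.419500, -0.813200)
  k2 = (-2.809664, -1.967537)
  → (-2.585489, -1.010757)
0.360000: (-2.585489, -1.010757)
  k1 = (-3.188251, -2.613301)
  predictor → (-3.733260, -1.951545)
  k2 = (-5.980291, -7.285624)
  → (-4.235827, -2.792563)
(x(0.72), y(0.72)) ≈ (-4.2358, -2.7926)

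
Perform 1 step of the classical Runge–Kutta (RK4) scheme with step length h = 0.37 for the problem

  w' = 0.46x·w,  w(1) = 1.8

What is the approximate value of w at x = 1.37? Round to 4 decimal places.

2.2022

RK4: k1 = f(x_n, w_n); k2 = f(x_n + h/2, w_n + (h/2)·k1); k3 = f(x_n + h/2, w_n + (h/2)·k2); k4 = f(x_n + h, w_n + h·k3); w_{n+1} = w_n + (h/6)·(k1 + 2k2 + 2k3 + k4).
x=1.000000, w=1.800000:
  k1 = f(1.000000, 1.800000) = 0.828000
  k2 = f(1.185000, 1.953180) = 1.064678
  k3 = f(1.185000, 1.996966) = 1.088546
  k4 = f(1.370000, 2.202762) = 1.388181
  w ← 1.800000 + (0.37/6)·(k1 + 2k2 + 2k3 + k4) = 2.202229
w(1.37) ≈ 2.2022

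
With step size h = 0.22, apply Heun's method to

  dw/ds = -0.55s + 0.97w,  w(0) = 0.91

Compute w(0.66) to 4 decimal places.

Heun: k1 = f(s_n, w_n); k2 = f(s_n + h, w_n + h·k1); w_{n+1} = w_n + (h/2)·(k1 + k2).
s=0.000000, w=0.910000:
  k1 = f(0.000000, 0.910000) = 0.882700
  k2 = f(0.220000, 1.104194) = 0.950068
  w ← 0.910000 + (0.22/2)·(0.882700 + 0.950068) = 1.111604
s=0.220000, w=1.111604:
  k1 = f(0.220000, 1.111604) = 0.957256
  k2 = f(0.440000, 1.322201) = 1.040535
  w ← 1.111604 + (0.22/2)·(0.957256 + 1.040535) = 1.331362
s=0.440000, w=1.331362:
  k1 = f(0.440000, 1.331362) = 1.049421
  k2 = f(0.660000, 1.562234) = 1.152367
  w ← 1.331362 + (0.22/2)·(1.049421 + 1.152367) = 1.573558
w(0.66) ≈ 1.5736

1.5736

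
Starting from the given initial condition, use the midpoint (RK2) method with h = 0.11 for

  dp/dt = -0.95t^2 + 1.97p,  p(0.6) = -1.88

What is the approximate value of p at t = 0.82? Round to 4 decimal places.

Midpoint: k1 = f(t_n, p_n); k2 = f(t_n + h/2, p_n + (h/2)·k1); p_{n+1} = p_n + h·k2.
t=0.600000, p=-1.880000:
  k1 = f(0.600000, -1.880000) = -4.045600
  k2 = f(0.655000, -2.102508) = -4.549515
  p ← -1.880000 + 0.11·(-4.549515) = -2.380447
t=0.710000, p=-2.380447:
  k1 = f(0.710000, -2.380447) = -5.168375
  k2 = f(0.765000, -2.664707) = -5.805437
  p ← -2.380447 + 0.11·(-5.805437) = -3.019045
p(0.82) ≈ -3.0190

-3.0190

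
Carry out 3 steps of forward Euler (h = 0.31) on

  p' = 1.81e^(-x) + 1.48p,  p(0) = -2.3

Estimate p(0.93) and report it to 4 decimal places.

-5.0440

Euler: p_{n+1} = p_n + h·f(x_n, p_n).
x=0.000000, p=-2.300000: f=-1.594000 → p ← -2.300000 + 0.31·(-1.594000) = -2.794140
x=0.310000, p=-2.794140: f=-2.807788 → p ← -2.794140 + 0.31·(-2.807788) = -3.664554
x=0.620000, p=-3.664554: f=-4.449861 → p ← -3.664554 + 0.31·(-4.449861) = -5.044011
p(0.93) ≈ -5.0440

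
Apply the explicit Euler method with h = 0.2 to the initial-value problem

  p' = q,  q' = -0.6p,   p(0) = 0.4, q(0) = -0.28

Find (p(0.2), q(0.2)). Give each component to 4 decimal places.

0.3440, -0.3280

Euler on (p,q): p_{n+1} = p_n + h·p', q_{n+1} = q_n + h·q'.
0.000000: (0.400000, -0.280000); f=(-0.280000, -0.240000) → (0.344000, -0.328000)
(p(0.2), q(0.2)) ≈ (0.3440, -0.3280)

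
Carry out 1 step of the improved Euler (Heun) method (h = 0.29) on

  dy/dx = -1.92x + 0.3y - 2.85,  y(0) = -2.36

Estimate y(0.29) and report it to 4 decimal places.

Heun: k1 = f(x_n, y_n); k2 = f(x_n + h, y_n + h·k1); y_{n+1} = y_n + (h/2)·(k1 + k2).
x=0.000000, y=-2.360000:
  k1 = f(0.000000, -2.360000) = -3.558000
  k2 = f(0.290000, -3.391820) = -4.424346
  y ← -2.360000 + (0.29/2)·(-3.558000 + (-4.424346)) = -3.517440
y(0.29) ≈ -3.5174

-3.5174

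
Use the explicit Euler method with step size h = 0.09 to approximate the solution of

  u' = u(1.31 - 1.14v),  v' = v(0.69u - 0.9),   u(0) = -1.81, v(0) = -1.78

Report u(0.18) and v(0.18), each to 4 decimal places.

Euler on (u,v): u_{n+1} = u_n + h·u', v_{n+1} = v_n + h·v'.
0.000000: (-1.810000, -1.780000); f=(-6.043952, 3.825042) → (-2.353956, -1.435746)
0.090000: (-2.353956, -1.435746); f=(-6.936521, 3.624153) → (-2.978243, -1.109572)
(u(0.18), v(0.18)) ≈ (-2.9782, -1.1096)

-2.9782, -1.1096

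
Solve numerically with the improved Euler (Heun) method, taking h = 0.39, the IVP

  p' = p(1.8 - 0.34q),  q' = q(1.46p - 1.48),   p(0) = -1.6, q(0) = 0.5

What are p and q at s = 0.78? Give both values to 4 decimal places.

Heun on (p,q): k1 = f(s_n, state_n); k2 = f(s_n + h, state_n + h·k1); state_{n+1} = state_n + (h/2)·(k1 + k2).
0.000000: (-1.600000, 0.500000)
  k1 = (-2.608000, -1.908000)
  predictor → (-2.617120, -0.244120)
  k2 = (-4.928039, 1.294079)
  → (-3.069528, 0.380285)
0.390000: (-3.069528, 0.380285)
  k1 = (-5.128269, -2.267075)
  predictor → (-5.069552, -0.503874)
  k2 = (-9.993696, 4.475180)
  → (-6.018311, 0.810866)
(p(0.78), q(0.78)) ≈ (-6.0183, 0.8109)

-6.0183, 0.8109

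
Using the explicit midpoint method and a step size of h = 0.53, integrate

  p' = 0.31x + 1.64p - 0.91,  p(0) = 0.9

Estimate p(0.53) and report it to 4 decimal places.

Midpoint: k1 = f(x_n, p_n); k2 = f(x_n + h/2, p_n + (h/2)·k1); p_{n+1} = p_n + h·k2.
x=0.000000, p=0.900000:
  k1 = f(0.000000, 0.900000) = 0.566000
  k2 = f(0.265000, 1.049990) = 0.894134
  p ← 0.900000 + 0.53·0.894134 = 1.373891
p(0.53) ≈ 1.3739

1.3739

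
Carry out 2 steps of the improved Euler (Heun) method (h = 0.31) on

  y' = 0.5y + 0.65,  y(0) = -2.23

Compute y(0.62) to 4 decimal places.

Heun: k1 = f(x_n, y_n); k2 = f(x_n + h, y_n + h·k1); y_{n+1} = y_n + (h/2)·(k1 + k2).
x=0.000000, y=-2.230000:
  k1 = f(0.000000, -2.230000) = -0.465000
  k2 = f(0.310000, -2.374150) = -0.537075
  y ← -2.230000 + (0.31/2)·(-0.465000 + (-0.537075)) = -2.385322
x=0.310000, y=-2.385322:
  k1 = f(0.310000, -2.385322) = -0.542661
  k2 = f(0.620000, -2.553546) = -0.626773
  y ← -2.385322 + (0.31/2)·(-0.542661 + (-0.626773)) = -2.566584
y(0.62) ≈ -2.5666

-2.5666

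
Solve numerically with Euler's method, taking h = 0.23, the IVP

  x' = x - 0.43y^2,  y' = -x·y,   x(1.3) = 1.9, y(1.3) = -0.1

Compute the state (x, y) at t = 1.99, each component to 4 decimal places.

Euler on (x,y): x_{n+1} = x_n + h·x', y_{n+1} = y_n + h·y'.
1.300000: (1.900000, -0.100000); f=(1.895700, 0.190000) → (2.336011, -0.056300)
1.530000: (2.336011, -0.056300); f=(2.334648, 0.131517) → (2.872980, -0.026051)
1.760000: (2.872980, -0.026051); f=(2.872688, 0.074844) → (3.533698, -0.008837)
(x(1.99), y(1.99)) ≈ (3.5337, -0.0088)

3.5337, -0.0088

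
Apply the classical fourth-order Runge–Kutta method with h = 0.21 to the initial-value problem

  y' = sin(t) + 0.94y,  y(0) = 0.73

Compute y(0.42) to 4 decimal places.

RK4: k1 = f(t_n, y_n); k2 = f(t_n + h/2, y_n + (h/2)·k1); k3 = f(t_n + h/2, y_n + (h/2)·k2); k4 = f(t_n + h, y_n + h·k3); y_{n+1} = y_n + (h/6)·(k1 + 2k2 + 2k3 + k4).
t=0.000000, y=0.730000:
  k1 = f(0.000000, 0.730000) = 0.686200
  k2 = f(0.105000, 0.802051) = 0.858735
  k3 = f(0.105000, 0.820167) = 0.875764
  k4 = f(0.210000, 0.913911) = 1.067536
  y ← 0.730000 + (0.21/6)·(k1 + 2k2 + 2k3 + k4) = 0.912796
t=0.210000, y=0.912796:
  k1 = f(0.210000, 0.912796) = 1.066488
  k2 = f(0.315000, 1.024777) = 1.273107
  k3 = f(0.315000, 1.046472) = 1.293500
  k4 = f(0.420000, 1.184431) = 1.521125
  y ← 0.912796 + (0.21/6)·(k1 + 2k2 + 2k3 + k4) = 1.183025
y(0.42) ≈ 1.1830

1.1830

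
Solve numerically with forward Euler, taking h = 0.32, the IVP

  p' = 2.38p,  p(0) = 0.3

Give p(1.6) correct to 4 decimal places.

Euler: p_{n+1} = p_n + h·f(t_n, p_n).
t=0.000000, p=0.300000: f=0.714000 → p ← 0.300000 + 0.32·0.714000 = 0.528480
t=0.320000, p=0.528480: f=1.257782 → p ← 0.528480 + 0.32·1.257782 = 0.930970
t=0.640000, p=0.930970: f=2.215709 → p ← 0.930970 + 0.32·2.215709 = 1.639997
t=0.960000, p=1.639997: f=3.903194 → p ← 1.639997 + 0.32·3.903194 = 2.889019
t=1.280000, p=2.889019: f=6.875866 → p ← 2.889019 + 0.32·6.875866 = 5.089297
p(1.6) ≈ 5.0893

5.0893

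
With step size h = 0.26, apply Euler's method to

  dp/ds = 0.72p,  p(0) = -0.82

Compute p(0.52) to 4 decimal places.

Euler: p_{n+1} = p_n + h·f(s_n, p_n).
s=0.000000, p=-0.820000: f=-0.590400 → p ← -0.820000 + 0.26·(-0.590400) = -0.973504
s=0.260000, p=-0.973504: f=-0.700923 → p ← -0.973504 + 0.26·(-0.700923) = -1.155744
p(0.52) ≈ -1.1557

-1.1557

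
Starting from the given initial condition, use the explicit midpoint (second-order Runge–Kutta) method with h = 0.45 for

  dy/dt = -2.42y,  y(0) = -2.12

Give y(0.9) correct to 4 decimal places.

-0.5384

Midpoint: k1 = f(t_n, y_n); k2 = f(t_n + h/2, y_n + (h/2)·k1); y_{n+1} = y_n + h·k2.
t=0.000000, y=-2.120000:
  k1 = f(0.000000, -2.120000) = 5.130400
  k2 = f(0.225000, -0.965660) = 2.336897
  y ← -2.120000 + 0.45·2.336897 = -1.068396
t=0.450000, y=-1.068396:
  k1 = f(0.450000, -1.068396) = 2.585519
  k2 = f(0.675000, -0.486654) = 1.177704
  y ← -1.068396 + 0.45·1.177704 = -0.538430
y(0.9) ≈ -0.5384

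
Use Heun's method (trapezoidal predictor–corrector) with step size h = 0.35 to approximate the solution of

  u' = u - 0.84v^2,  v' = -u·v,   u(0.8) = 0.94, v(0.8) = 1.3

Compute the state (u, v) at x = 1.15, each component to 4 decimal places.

Heun on (u,v): k1 = f(x_n, state_n); k2 = f(x_n + h, state_n + h·k1); state_{n+1} = state_n + (h/2)·(k1 + k2).
0.800000: (0.940000, 1.300000)
  k1 = (-0.479600, -1.222000)
  predictor → (0.772140, 0.872300)
  k2 = (0.132978, -0.673538)
  → (0.879341, 0.968281)
(u(1.15), v(1.15)) ≈ (0.8793, 0.9683)

0.8793, 0.9683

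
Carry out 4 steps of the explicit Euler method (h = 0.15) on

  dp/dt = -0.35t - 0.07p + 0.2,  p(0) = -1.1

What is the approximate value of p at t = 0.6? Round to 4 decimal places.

-0.9833

Euler: p_{n+1} = p_n + h·f(t_n, p_n).
t=0.000000, p=-1.100000: f=0.277000 → p ← -1.100000 + 0.15·0.277000 = -1.058450
t=0.150000, p=-1.058450: f=0.221592 → p ← -1.058450 + 0.15·0.221592 = -1.025211
t=0.300000, p=-1.025211: f=0.166765 → p ← -1.025211 + 0.15·0.166765 = -1.000197
t=0.450000, p=-1.000197: f=0.112514 → p ← -1.000197 + 0.15·0.112514 = -0.983319
p(0.6) ≈ -0.9833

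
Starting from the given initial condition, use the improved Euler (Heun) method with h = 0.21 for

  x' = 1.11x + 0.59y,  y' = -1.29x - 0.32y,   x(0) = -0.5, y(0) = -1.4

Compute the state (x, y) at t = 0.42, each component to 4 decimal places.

Heun on (x,y): k1 = f(t_n, state_n); k2 = f(t_n + h, state_n + h·k1); state_{n+1} = state_n + (h/2)·(k1 + k2).
0.000000: (-0.500000, -1.400000)
  k1 = (-1.381000, 1.093000)
  predictor → (-0.790010, -1.170470)
  k2 = (-1.567488, 1.393663)
  → (-0.809591, -1.138900)
0.210000: (-0.809591, -1.138900)
  k1 = (-1.570598, 1.408821)
  predictor → (-1.139417, -0.843048)
  k2 = (-1.762151, 1.739623)
  → (-1.159530, -0.808314)
(x(0.42), y(0.42)) ≈ (-1.1595, -0.8083)

-1.1595, -0.8083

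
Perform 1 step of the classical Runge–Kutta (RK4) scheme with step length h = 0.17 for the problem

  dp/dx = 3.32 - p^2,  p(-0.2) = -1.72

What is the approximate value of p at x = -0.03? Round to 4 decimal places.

-1.6369

RK4: k1 = f(x_n, p_n); k2 = f(x_n + h/2, p_n + (h/2)·k1); k3 = f(x_n + h/2, p_n + (h/2)·k2); k4 = f(x_n + h, p_n + h·k3); p_{n+1} = p_n + (h/6)·(k1 + 2k2 + 2k3 + k4).
x=-0.200000, p=-1.720000:
  k1 = f(-0.200000, -1.720000) = 0.361600
  k2 = f(-0.115000, -1.689264) = 0.466387
  k3 = f(-0.115000, -1.680357) = 0.496400
  k4 = f(-0.030000, -1.635612) = 0.644773
  p ← -1.720000 + (0.17/6)·(k1 + 2k2 + 2k3 + k4) = -1.636928
p(-0.03) ≈ -1.6369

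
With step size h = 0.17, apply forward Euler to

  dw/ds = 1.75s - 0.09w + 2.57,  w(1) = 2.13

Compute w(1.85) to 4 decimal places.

6.0314

Euler: w_{n+1} = w_n + h·f(s_n, w_n).
s=1.000000, w=2.130000: f=4.128300 → w ← 2.130000 + 0.17·4.128300 = 2.831811
s=1.170000, w=2.831811: f=4.362637 → w ← 2.831811 + 0.17·4.362637 = 3.573459
s=1.340000, w=3.573459: f=4.593389 → w ← 3.573459 + 0.17·4.593389 = 4.354335
s=1.510000, w=4.354335: f=4.820610 → w ← 4.354335 + 0.17·4.820610 = 5.173839
s=1.680000, w=5.173839: f=5.044354 → w ← 5.173839 + 0.17·5.044354 = 6.031379
w(1.85) ≈ 6.0314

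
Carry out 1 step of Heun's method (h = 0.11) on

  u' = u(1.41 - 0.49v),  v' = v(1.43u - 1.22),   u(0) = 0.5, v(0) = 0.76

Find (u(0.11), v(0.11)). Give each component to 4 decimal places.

Heun on (u,v): k1 = f(s_n, state_n); k2 = f(s_n + h, state_n + h·k1); state_{n+1} = state_n + (h/2)·(k1 + k2).
0.000000: (0.500000, 0.760000)
  k1 = (0.518800, -0.383800)
  predictor → (0.557068, 0.717782)
  k2 = (0.589538, -0.303904)
  → (0.560959, 0.722176)
(u(0.11), v(0.11)) ≈ (0.5610, 0.7222)

0.5610, 0.7222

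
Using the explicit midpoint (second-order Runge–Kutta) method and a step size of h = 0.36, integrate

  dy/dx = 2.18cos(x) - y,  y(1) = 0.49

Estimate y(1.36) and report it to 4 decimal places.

Midpoint: k1 = f(x_n, y_n); k2 = f(x_n + h/2, y_n + (h/2)·k1); y_{n+1} = y_n + h·k2.
x=1.000000, y=0.490000:
  k1 = f(1.000000, 0.490000) = 0.687859
  k2 = f(1.180000, 0.613815) = 0.216601
  y ← 0.490000 + 0.36·0.216601 = 0.567977
y(1.36) ≈ 0.5680

0.5680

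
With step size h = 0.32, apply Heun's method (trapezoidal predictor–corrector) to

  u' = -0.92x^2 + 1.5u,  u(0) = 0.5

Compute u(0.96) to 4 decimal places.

Heun: k1 = f(x_n, u_n); k2 = f(x_n + h, u_n + h·k1); u_{n+1} = u_n + (h/2)·(k1 + k2).
x=0.000000, u=0.500000:
  k1 = f(0.000000, 0.500000) = 0.750000
  k2 = f(0.320000, 0.740000) = 1.015792
  u ← 0.500000 + (0.32/2)·(0.750000 + 1.015792) = 0.782527
x=0.320000, u=0.782527:
  k1 = f(0.320000, 0.782527) = 1.079582
  k2 = f(0.640000, 1.127993) = 1.315157
  u ← 0.782527 + (0.32/2)·(1.079582 + 1.315157) = 1.165685
x=0.640000, u=1.165685:
  k1 = f(0.640000, 1.165685) = 1.371696
  k2 = f(0.960000, 1.604628) = 1.559069
  u ← 1.165685 + (0.32/2)·(1.371696 + 1.559069) = 1.634607
u(0.96) ≈ 1.6346

1.6346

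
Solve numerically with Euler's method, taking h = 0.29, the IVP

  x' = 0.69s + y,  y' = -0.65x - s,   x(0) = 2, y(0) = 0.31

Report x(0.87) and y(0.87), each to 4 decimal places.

Euler on (x,y): x_{n+1} = x_n + h·x', y_{n+1} = y_n + h·y'.
0.000000: (2.000000, 0.310000); f=(0.310000, -1.300000) → (2.089900, -0.067000)
0.290000: (2.089900, -0.067000); f=(0.133100, -1.648435) → (2.128499, -0.545046)
0.580000: (2.128499, -0.545046); f=(-0.144846, -1.963524) → (2.086494, -1.114468)
(x(0.87), y(0.87)) ≈ (2.0865, -1.1145)

2.0865, -1.1145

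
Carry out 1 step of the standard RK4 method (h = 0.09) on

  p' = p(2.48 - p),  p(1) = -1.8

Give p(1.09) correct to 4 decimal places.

-2.7486

RK4: k1 = f(t_n, p_n); k2 = f(t_n + h/2, p_n + (h/2)·k1); k3 = f(t_n + h/2, p_n + (h/2)·k2); k4 = f(t_n + h, p_n + h·k3); p_{n+1} = p_n + (h/6)·(k1 + 2k2 + 2k3 + k4).
t=1.000000, p=-1.800000:
  k1 = f(1.000000, -1.800000) = -7.704000
  k2 = f(1.045000, -2.146680) = -9.932001
  k3 = f(1.045000, -2.246940) = -10.621151
  k4 = f(1.090000, -2.755904) = -14.429646
  p ← -1.800000 + (0.09/6)·(k1 + 2k2 + 2k3 + k4) = -2.748599
p(1.09) ≈ -2.7486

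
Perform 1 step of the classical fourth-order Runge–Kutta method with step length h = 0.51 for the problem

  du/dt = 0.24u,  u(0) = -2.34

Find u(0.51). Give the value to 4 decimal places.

-2.6447

RK4: k1 = f(t_n, u_n); k2 = f(t_n + h/2, u_n + (h/2)·k1); k3 = f(t_n + h/2, u_n + (h/2)·k2); k4 = f(t_n + h, u_n + h·k3); u_{n+1} = u_n + (h/6)·(k1 + 2k2 + 2k3 + k4).
t=0.000000, u=-2.340000:
  k1 = f(0.000000, -2.340000) = -0.561600
  k2 = f(0.255000, -2.483208) = -0.595970
  k3 = f(0.255000, -2.491972) = -0.598073
  k4 = f(0.510000, -2.645017) = -0.634804
  u ← -2.340000 + (0.51/6)·(k1 + 2k2 + 2k3 + k4) = -2.644682
u(0.51) ≈ -2.6447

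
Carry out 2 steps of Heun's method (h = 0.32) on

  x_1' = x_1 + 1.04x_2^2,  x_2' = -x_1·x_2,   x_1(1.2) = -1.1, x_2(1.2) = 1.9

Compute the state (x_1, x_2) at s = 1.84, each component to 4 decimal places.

Heun on (x_1,x_2): k1 = f(s_n, state_n); k2 = f(s_n + h, state_n + h·k1); state_{n+1} = state_n + (h/2)·(k1 + k2).
1.200000: (-1.100000, 1.900000)
  k1 = (2.654400, 2.090000)
  predictor → (-0.250592, 2.568800)
  k2 = (6.612091, 0.643721)
  → (0.382639, 2.337395)
1.520000: (0.382639, 2.337395)
  k1 = (6.064592, -0.894377)
  predictor → (2.323308, 2.051195)
  k2 = (6.699003, -4.765557)
  → (2.424814, 1.431806)
(x_1(1.84), x_2(1.84)) ≈ (2.4248, 1.4318)

2.4248, 1.4318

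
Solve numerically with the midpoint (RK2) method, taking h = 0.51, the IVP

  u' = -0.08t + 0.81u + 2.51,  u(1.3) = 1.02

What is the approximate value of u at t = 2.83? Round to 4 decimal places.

Midpoint: k1 = f(t_n, u_n); k2 = f(t_n + h/2, u_n + (h/2)·k1); u_{n+1} = u_n + h·k2.
t=1.300000, u=1.020000:
  k1 = f(1.300000, 1.020000) = 3.232200
  k2 = f(1.555000, 1.844211) = 3.879411
  u ← 1.020000 + 0.51·3.879411 = 2.998500
t=1.810000, u=2.998500:
  k1 = f(1.810000, 2.998500) = 4.793985
  k2 = f(2.065000, 4.220966) = 5.763782
  u ← 2.998500 + 0.51·5.763782 = 5.938028
t=2.320000, u=5.938028:
  k1 = f(2.320000, 5.938028) = 7.134203
  k2 = f(2.575000, 7.757250) = 8.587373
  u ← 5.938028 + 0.51·8.587373 = 10.317589
u(2.83) ≈ 10.3176

10.3176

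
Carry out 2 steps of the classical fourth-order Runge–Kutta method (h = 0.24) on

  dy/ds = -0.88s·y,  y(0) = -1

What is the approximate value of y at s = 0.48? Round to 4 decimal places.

RK4: k1 = f(s_n, y_n); k2 = f(s_n + h/2, y_n + (h/2)·k1); k3 = f(s_n + h/2, y_n + (h/2)·k2); k4 = f(s_n + h, y_n + h·k3); y_{n+1} = y_n + (h/6)·(k1 + 2k2 + 2k3 + k4).
s=0.000000, y=-1.000000:
  k1 = f(0.000000, -1.000000) = 0.000000
  k2 = f(0.120000, -1.000000) = 0.105600
  k3 = f(0.120000, -0.987328) = 0.104262
  k4 = f(0.240000, -0.974977) = 0.205915
  y ← -1.000000 + (0.24/6)·(k1 + 2k2 + 2k3 + k4) = -0.974974
s=0.240000, y=-0.974974:
  k1 = f(0.240000, -0.974974) = 0.205915
  k2 = f(0.360000, -0.950265) = 0.301044
  k3 = f(0.360000, -0.938849) = 0.297427
  k4 = f(0.480000, -0.903592) = 0.381677
  y ← -0.974974 + (0.24/6)·(k1 + 2k2 + 2k3 + k4) = -0.903593
y(0.48) ≈ -0.9036

-0.9036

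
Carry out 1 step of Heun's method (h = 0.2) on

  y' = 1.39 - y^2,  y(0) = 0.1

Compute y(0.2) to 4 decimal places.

0.3629

Heun: k1 = f(x_n, y_n); k2 = f(x_n + h, y_n + h·k1); y_{n+1} = y_n + (h/2)·(k1 + k2).
x=0.000000, y=0.100000:
  k1 = f(0.000000, 0.100000) = 1.380000
  k2 = f(0.200000, 0.376000) = 1.248624
  y ← 0.100000 + (0.2/2)·(1.380000 + 1.248624) = 0.362862
y(0.2) ≈ 0.3629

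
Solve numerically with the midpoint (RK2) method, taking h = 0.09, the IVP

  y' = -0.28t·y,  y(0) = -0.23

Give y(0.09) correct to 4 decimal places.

-0.2297

Midpoint: k1 = f(t_n, y_n); k2 = f(t_n + h/2, y_n + (h/2)·k1); y_{n+1} = y_n + h·k2.
t=0.000000, y=-0.230000:
  k1 = f(0.000000, -0.230000) = 0.000000
  k2 = f(0.045000, -0.230000) = 0.002898
  y ← -0.230000 + 0.09·0.002898 = -0.229739
y(0.09) ≈ -0.2297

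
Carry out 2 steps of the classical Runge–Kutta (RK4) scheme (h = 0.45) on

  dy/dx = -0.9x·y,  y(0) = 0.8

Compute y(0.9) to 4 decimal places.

RK4: k1 = f(x_n, y_n); k2 = f(x_n + h/2, y_n + (h/2)·k1); k3 = f(x_n + h/2, y_n + (h/2)·k2); k4 = f(x_n + h, y_n + h·k3); y_{n+1} = y_n + (h/6)·(k1 + 2k2 + 2k3 + k4).
x=0.000000, y=0.800000:
  k1 = f(0.000000, 0.800000) = 0.000000
  k2 = f(0.225000, 0.800000) = -0.162000
  k3 = f(0.225000, 0.763550) = -0.154619
  k4 = f(0.450000, 0.730422) = -0.295821
  y ← 0.800000 + (0.45/6)·(k1 + 2k2 + 2k3 + k4) = 0.730321
x=0.450000, y=0.730321:
  k1 = f(0.450000, 0.730321) = -0.295780
  k2 = f(0.675000, 0.663770) = -0.403240
  k3 = f(0.675000, 0.639592) = -0.388552
  k4 = f(0.900000, 0.555472) = -0.449933
  y ← 0.730321 + (0.45/6)·(k1 + 2k2 + 2k3 + k4) = 0.555623
y(0.9) ≈ 0.5556

0.5556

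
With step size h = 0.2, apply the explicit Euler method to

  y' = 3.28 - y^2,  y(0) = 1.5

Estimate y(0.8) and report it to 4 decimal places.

1.8086

Euler: y_{n+1} = y_n + h·f(t_n, y_n).
t=0.000000, y=1.500000: f=1.030000 → y ← 1.500000 + 0.2·1.030000 = 1.706000
t=0.200000, y=1.706000: f=0.369564 → y ← 1.706000 + 0.2·0.369564 = 1.779913
t=0.400000, y=1.779913: f=0.111910 → y ← 1.779913 + 0.2·0.111910 = 1.802295
t=0.600000, y=1.802295: f=0.031733 → y ← 1.802295 + 0.2·0.031733 = 1.808642
y(0.8) ≈ 1.8086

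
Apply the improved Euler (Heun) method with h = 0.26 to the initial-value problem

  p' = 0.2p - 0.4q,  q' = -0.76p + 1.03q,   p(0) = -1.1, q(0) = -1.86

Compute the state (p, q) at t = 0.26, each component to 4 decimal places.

-0.9456, -2.1918

Heun on (p,q): k1 = f(t_n, state_n); k2 = f(t_n + h, state_n + h·k1); state_{n+1} = state_n + (h/2)·(k1 + k2).
0.000000: (-1.100000, -1.860000)
  k1 = (0.524000, -1.079800)
  predictor → (-0.963760, -2.140748)
  k2 = (0.663547, -1.472513)
  → (-0.945619, -2.191801)
(p(0.26), q(0.26)) ≈ (-0.9456, -2.1918)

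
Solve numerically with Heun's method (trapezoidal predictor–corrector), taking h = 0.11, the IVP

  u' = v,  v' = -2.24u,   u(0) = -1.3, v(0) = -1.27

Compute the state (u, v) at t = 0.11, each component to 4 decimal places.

-1.4221, -0.9325

Heun on (u,v): k1 = f(t_n, state_n); k2 = f(t_n + h, state_n + h·k1); state_{n+1} = state_n + (h/2)·(k1 + k2).
0.000000: (-1.300000, -1.270000)
  k1 = (-1.270000, 2.912000)
  predictor → (-1.439700, -0.949680)
  k2 = (-0.949680, 3.224928)
  → (-1.422082, -0.932469)
(u(0.11), v(0.11)) ≈ (-1.4221, -0.9325)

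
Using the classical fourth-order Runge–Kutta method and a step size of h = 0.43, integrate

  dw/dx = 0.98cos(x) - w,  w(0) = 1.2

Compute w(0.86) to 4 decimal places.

RK4: k1 = f(x_n, w_n); k2 = f(x_n + h/2, w_n + (h/2)·k1); k3 = f(x_n + h/2, w_n + (h/2)·k2); k4 = f(x_n + h, w_n + h·k3); w_{n+1} = w_n + (h/6)·(k1 + 2k2 + 2k3 + k4).
x=0.000000, w=1.200000:
  k1 = f(0.000000, 1.200000) = -0.220000
  k2 = f(0.215000, 1.152700) = -0.195263
  k3 = f(0.215000, 1.158018) = -0.200582
  k4 = f(0.430000, 1.113750) = -0.222963
  w ← 1.200000 + (0.43/6)·(k1 + 2k2 + 2k3 + k4) = 1.111517
x=0.430000, w=1.111517:
  k1 = f(0.430000, 1.111517) = -0.220730
  k2 = f(0.645000, 1.064060) = -0.280942
  k3 = f(0.645000, 1.051114) = -0.267996
  k4 = f(0.860000, 0.996278) = -0.356889
  w ← 1.111517 + (0.43/6)·(k1 + 2k2 + 2k3 + k4) = 0.991439
w(0.86) ≈ 0.9914

0.9914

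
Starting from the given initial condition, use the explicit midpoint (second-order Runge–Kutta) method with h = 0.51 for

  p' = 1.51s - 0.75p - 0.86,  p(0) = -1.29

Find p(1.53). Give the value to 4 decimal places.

0.0864

Midpoint: k1 = f(s_n, p_n); k2 = f(s_n + h/2, p_n + (h/2)·k1); p_{n+1} = p_n + h·k2.
s=0.000000, p=-1.290000:
  k1 = f(0.000000, -1.290000) = 0.107500
  k2 = f(0.255000, -1.262587) = 0.471991
  p ← -1.290000 + 0.51·0.471991 = -1.049285
s=0.510000, p=-1.049285:
  k1 = f(0.510000, -1.049285) = 0.697064
  k2 = f(0.765000, -0.871534) = 0.948800
  p ← -1.049285 + 0.51·0.948800 = -0.565397
s=1.020000, p=-0.565397:
  k1 = f(1.020000, -0.565397) = 1.104248
  k2 = f(1.275000, -0.283814) = 1.278110
  p ← -0.565397 + 0.51·1.278110 = 0.086440
p(1.53) ≈ 0.0864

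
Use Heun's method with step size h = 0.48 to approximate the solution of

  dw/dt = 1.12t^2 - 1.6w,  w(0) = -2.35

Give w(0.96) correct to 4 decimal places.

Heun: k1 = f(t_n, w_n); k2 = f(t_n + h, w_n + h·k1); w_{n+1} = w_n + (h/2)·(k1 + k2).
t=0.000000, w=-2.350000:
  k1 = f(0.000000, -2.350000) = 3.760000
  k2 = f(0.480000, -0.545200) = 1.130368
  w ← -2.350000 + (0.48/2)·(3.760000 + 1.130368) = -1.176312
t=0.480000, w=-1.176312:
  k1 = f(0.480000, -1.176312) = 2.140147
  k2 = f(0.960000, -0.149041) = 1.270658
  w ← -1.176312 + (0.48/2)·(2.140147 + 1.270658) = -0.357719
w(0.96) ≈ -0.3577

-0.3577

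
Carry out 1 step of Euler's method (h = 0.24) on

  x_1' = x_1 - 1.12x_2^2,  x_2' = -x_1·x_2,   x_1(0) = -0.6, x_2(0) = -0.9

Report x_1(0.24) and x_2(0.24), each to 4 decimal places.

-0.9617, -1.0296

Euler on (x_1,x_2): x_1_{n+1} = x_1_n + h·x_1', x_2_{n+1} = x_2_n + h·x_2'.
0.000000: (-0.600000, -0.900000); f=(-1.507200, -0.540000) → (-0.961728, -1.029600)
(x_1(0.24), x_2(0.24)) ≈ (-0.9617, -1.0296)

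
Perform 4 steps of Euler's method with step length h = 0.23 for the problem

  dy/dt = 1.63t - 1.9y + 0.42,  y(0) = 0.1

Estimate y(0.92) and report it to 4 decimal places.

0.5920

Euler: y_{n+1} = y_n + h·f(t_n, y_n).
t=0.000000, y=0.100000: f=0.230000 → y ← 0.100000 + 0.23·0.230000 = 0.152900
t=0.230000, y=0.152900: f=0.504390 → y ← 0.152900 + 0.23·0.504390 = 0.268910
t=0.460000, y=0.268910: f=0.658872 → y ← 0.268910 + 0.23·0.658872 = 0.420450
t=0.690000, y=0.420450: f=0.745845 → y ← 0.420450 + 0.23·0.745845 = 0.591994
y(0.92) ≈ 0.5920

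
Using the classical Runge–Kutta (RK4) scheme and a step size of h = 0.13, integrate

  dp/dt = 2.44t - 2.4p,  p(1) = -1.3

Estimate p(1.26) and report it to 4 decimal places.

RK4: k1 = f(t_n, p_n); k2 = f(t_n + h/2, p_n + (h/2)·k1); k3 = f(t_n + h/2, p_n + (h/2)·k2); k4 = f(t_n + h, p_n + h·k3); p_{n+1} = p_n + (h/6)·(k1 + 2k2 + 2k3 + k4).
t=1.000000, p=-1.300000:
  k1 = f(1.000000, -1.300000) = 5.560000
  k2 = f(1.065000, -0.938600) = 4.851240
  k3 = f(1.065000, -0.984669) = 4.961807
  k4 = f(1.130000, -0.654965) = 4.329116
  p ← -1.300000 + (0.13/6)·(k1 + 2k2 + 2k3 + k4) = -0.660504
t=1.130000, p=-0.660504:
  k1 = f(1.130000, -0.660504) = 4.342409
  k2 = f(1.195000, -0.378247) = 3.823593
  k3 = f(1.195000, -0.411970) = 3.904529
  k4 = f(1.260000, -0.152915) = 3.441396
  p ← -0.660504 + (0.13/6)·(k1 + 2k2 + 2k3 + k4) = -0.156969
p(1.26) ≈ -0.1570

-0.1570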